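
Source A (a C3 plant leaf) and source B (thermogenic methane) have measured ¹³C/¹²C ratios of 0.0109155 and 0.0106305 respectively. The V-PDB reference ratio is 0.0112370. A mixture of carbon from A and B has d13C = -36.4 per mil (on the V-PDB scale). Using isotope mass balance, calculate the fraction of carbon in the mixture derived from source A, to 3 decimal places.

δ_A = (0.0109155/0.0112370 − 1)×1000 = (0.971389 − 1)×1000 = -28.611 per mil
δ_B = (0.0106305/0.0112370 − 1)×1000 = (0.946027 − 1)×1000 = -53.973 per mil
f_A = (δ_mix − δ_B)/(δ_A − δ_B) = (-36.4 − (-53.973))/(-28.611 − (-53.973))
f_A = 17.573 / 25.363 = 0.6929

0.693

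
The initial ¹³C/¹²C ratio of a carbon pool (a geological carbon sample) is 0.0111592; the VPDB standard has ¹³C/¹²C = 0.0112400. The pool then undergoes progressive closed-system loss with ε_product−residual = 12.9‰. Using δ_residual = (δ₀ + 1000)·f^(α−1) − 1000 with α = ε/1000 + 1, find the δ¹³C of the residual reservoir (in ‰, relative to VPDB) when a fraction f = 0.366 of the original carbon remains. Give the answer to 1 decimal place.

δ₀ = (0.0111592/0.0112400 − 1)×1000 = (0.992811 − 1)×1000 = -7.189‰
α − 1 = ε/1000 = 0.0129
f^(α−1) = 0.366^(0.0129) = 0.987118
δ_res = (-7.189 + 1000) × 0.987118 − 1000 = 980.022 − 1000 = -19.98‰

-20.0‰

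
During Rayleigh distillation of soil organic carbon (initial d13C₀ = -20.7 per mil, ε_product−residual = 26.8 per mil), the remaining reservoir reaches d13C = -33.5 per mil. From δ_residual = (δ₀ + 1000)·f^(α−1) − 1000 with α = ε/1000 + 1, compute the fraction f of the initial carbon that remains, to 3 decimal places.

0.612

α − 1 = ε/1000 = 0.0268
(δ_res + 1000)/(δ₀ + 1000) = (-33.5 + 1000)/(-20.7 + 1000) = 966.5/979.3 = 0.986929
f = 0.986929^(1/0.0268) = exp(ln(0.986929)/0.0268) = exp(-0.01316/0.0268)
f = exp(-0.4909) = 0.6121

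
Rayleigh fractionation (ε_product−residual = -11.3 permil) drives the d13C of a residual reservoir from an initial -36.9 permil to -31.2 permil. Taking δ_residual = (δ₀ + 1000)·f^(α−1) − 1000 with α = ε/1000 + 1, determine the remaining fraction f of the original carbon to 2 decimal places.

α − 1 = ε/1000 = -0.0113
(δ_res + 1000)/(δ₀ + 1000) = (-31.2 + 1000)/(-36.9 + 1000) = 968.8/963.1 = 1.005918
f = 1.005918^(1/-0.0113) = exp(ln(1.005918)/-0.0113) = exp(0.00590/-0.0113)
f = exp(-0.5222) = 0.5932

0.59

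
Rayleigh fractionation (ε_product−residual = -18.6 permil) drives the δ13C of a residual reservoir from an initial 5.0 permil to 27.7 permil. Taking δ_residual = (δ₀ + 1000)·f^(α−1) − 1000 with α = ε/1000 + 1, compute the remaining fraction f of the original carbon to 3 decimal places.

0.301

α − 1 = ε/1000 = -0.0186
(δ_res + 1000)/(δ₀ + 1000) = (27.7 + 1000)/(5.0 + 1000) = 1027.7/1005.0 = 1.022587
f = 1.022587^(1/-0.0186) = exp(ln(1.022587)/-0.0186) = exp(0.02234/-0.0186)
f = exp(-1.2008) = 0.3009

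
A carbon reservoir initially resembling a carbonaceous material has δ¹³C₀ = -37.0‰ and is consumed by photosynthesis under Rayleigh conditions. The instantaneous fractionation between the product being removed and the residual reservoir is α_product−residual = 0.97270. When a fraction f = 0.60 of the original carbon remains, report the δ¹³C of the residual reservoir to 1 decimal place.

-23.5‰

Rayleigh residual: δ_res = (δ₀ + 1000)·f^(α−1) − 1000
α − 1 = -0.02730
f^(α−1) = 0.60^(-0.02730) = 1.014043
δ_res = (-37.0 + 1000) × 1.014043 − 1000 = 976.524 − 1000 = -23.48‰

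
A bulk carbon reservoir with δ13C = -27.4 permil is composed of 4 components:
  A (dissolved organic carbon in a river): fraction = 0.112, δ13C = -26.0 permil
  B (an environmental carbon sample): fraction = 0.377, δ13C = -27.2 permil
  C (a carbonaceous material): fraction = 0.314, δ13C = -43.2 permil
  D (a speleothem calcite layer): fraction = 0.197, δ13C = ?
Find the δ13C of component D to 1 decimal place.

-3.4 permil

Isotope mass balance: δ_bulk = Σ fᵢ·δᵢ.
-27.4 = 0.112×(-26.0) + 0.377×(-27.2) + 0.314×(-43.2) + 0.197×δ_D
0.197·δ_D = -27.4 − (-26.731) = -0.669
δ_D = -0.669 / 0.197 = -3.39 permil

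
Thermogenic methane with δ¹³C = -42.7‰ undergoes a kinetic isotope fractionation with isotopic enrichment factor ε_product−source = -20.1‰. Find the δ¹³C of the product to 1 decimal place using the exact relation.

Exactly, δ_product = (δ_source + 1000)·(ε/1000 + 1) − 1000.
δ_product = (-42.7 + 1000) × (-20.1/1000 + 1) − 1000
δ_product = -61.94‰

-61.9‰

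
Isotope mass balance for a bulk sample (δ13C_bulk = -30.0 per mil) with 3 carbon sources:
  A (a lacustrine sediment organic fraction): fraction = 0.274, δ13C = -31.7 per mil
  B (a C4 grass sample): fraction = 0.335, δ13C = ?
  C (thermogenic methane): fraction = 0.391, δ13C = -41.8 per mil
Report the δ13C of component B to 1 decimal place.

-14.8 per mil

Isotope mass balance: δ_bulk = Σ fᵢ·δᵢ.
-30.0 = 0.274×(-31.7) + 0.335×δ_B + 0.391×(-41.8)
0.335·δ_B = -30.0 − (-25.030) = -4.970
δ_B = -4.970 / 0.335 = -14.84 per mil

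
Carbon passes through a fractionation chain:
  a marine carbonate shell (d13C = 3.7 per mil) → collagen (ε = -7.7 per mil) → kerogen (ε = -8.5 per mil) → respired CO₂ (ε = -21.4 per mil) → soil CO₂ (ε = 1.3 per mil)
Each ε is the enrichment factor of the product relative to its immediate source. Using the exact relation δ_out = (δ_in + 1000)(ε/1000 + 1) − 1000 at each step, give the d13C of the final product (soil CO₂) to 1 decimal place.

-32.4 per mil

step 1: δ = (3.70 + 1000)·(-7.7/1000 + 1) − 1000 = -4.03 per mil
step 2: δ = (-4.03 + 1000)·(-8.5/1000 + 1) − 1000 = -12.49 per mil
step 3: δ = (-12.49 + 1000)·(-21.4/1000 + 1) − 1000 = -33.63 per mil
step 4: δ = (-33.63 + 1000)·(1.3/1000 + 1) − 1000 = -32.37 per mil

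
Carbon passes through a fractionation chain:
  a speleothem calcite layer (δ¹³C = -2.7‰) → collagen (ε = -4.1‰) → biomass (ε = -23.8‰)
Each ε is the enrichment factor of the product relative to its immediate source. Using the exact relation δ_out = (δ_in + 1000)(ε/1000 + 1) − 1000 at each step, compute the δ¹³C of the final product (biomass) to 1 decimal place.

step 1: δ = (-2.70 + 1000)·(-4.1/1000 + 1) − 1000 = -6.79‰
step 2: δ = (-6.79 + 1000)·(-23.8/1000 + 1) − 1000 = -30.43‰

-30.4‰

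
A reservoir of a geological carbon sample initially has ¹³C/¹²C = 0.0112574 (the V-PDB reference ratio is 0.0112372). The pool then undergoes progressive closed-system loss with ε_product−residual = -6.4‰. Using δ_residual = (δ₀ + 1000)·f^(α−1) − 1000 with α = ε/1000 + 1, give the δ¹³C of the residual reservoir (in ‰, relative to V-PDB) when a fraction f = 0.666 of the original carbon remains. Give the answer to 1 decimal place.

4.4‰

δ₀ = (0.0112574/0.0112372 − 1)×1000 = (1.001798 − 1)×1000 = 1.798‰
α − 1 = ε/1000 = -0.0064
f^(α−1) = 0.666^(-0.0064) = 1.002605
δ_res = (1.798 + 1000) × 1.002605 − 1000 = 1004.407 − 1000 = 4.41‰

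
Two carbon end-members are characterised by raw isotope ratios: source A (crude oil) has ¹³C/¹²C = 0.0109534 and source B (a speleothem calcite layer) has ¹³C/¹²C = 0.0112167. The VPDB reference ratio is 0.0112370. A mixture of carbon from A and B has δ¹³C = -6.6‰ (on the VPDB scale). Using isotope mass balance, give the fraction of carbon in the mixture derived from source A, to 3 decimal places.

0.205

δ_A = (0.0109534/0.0112370 − 1)×1000 = (0.974762 − 1)×1000 = -25.238‰
δ_B = (0.0112167/0.0112370 − 1)×1000 = (0.998193 − 1)×1000 = -1.807‰
f_A = (δ_mix − δ_B)/(δ_A − δ_B) = (-6.6 − (-1.807))/(-25.238 − (-1.807))
f_A = -4.793 / -23.432 = 0.2046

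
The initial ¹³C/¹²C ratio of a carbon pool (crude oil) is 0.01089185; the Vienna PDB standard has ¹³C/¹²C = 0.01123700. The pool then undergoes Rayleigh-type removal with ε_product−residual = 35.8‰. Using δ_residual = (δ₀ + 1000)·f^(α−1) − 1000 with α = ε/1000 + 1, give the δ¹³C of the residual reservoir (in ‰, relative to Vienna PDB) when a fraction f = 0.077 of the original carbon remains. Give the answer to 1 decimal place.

δ₀ = (0.01089185/0.01123700 − 1)×1000 = (0.969285 − 1)×1000 = -30.715‰
α − 1 = ε/1000 = 0.0358
f^(α−1) = 0.077^(0.0358) = 0.912297
δ_res = (-30.715 + 1000) × 0.912297 − 1000 = 884.276 − 1000 = -115.72‰

-115.7‰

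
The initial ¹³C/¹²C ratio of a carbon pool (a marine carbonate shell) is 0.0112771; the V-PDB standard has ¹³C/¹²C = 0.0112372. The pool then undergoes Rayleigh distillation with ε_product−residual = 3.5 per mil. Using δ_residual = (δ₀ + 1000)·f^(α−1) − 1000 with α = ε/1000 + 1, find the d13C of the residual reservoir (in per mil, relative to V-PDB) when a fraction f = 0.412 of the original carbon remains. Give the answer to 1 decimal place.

δ₀ = (0.0112771/0.0112372 − 1)×1000 = (1.003551 − 1)×1000 = 3.551 per mil
α − 1 = ε/1000 = 0.0035
f^(α−1) = 0.412^(0.0035) = 0.996901
δ_res = (3.551 + 1000) × 0.996901 − 1000 = 1000.441 − 1000 = 0.44 per mil

0.4 per mil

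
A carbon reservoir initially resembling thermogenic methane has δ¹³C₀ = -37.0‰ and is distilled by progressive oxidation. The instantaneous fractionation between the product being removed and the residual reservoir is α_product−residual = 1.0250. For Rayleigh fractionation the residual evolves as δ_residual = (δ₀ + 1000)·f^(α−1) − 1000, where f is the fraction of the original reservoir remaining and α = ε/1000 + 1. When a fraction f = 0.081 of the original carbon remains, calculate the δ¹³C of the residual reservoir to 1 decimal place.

Rayleigh residual: δ_res = (δ₀ + 1000)·f^(α−1) − 1000
α − 1 = 0.02500
f^(α−1) = 0.081^(0.02500) = 0.939101
δ_res = (-37.0 + 1000) × 0.939101 − 1000 = 904.354 − 1000 = -95.65‰

-95.6‰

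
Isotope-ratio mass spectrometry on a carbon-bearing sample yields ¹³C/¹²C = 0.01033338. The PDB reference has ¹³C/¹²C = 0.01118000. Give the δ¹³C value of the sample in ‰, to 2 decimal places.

-75.73‰

δ¹³C = (R_sample / R_standard − 1) × 1000
R_sample / R_standard = 0.01033338 / 0.01118000 = 0.924274
δ¹³C = (0.924274 − 1) × 1000 = -75.726‰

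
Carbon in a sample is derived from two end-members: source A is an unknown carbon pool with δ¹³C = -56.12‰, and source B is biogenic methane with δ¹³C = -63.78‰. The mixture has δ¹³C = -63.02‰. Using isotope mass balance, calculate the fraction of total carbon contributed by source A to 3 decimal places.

0.099

δ_mix = f_A·δ_A + (1 − f_A)·δ_B  ⇒  f_A = (δ_mix − δ_B)/(δ_A − δ_B)
f_A = (-63.02 − (-63.78)) / (-56.12 − (-63.78))
f_A = 0.76 / 7.66 = 0.0992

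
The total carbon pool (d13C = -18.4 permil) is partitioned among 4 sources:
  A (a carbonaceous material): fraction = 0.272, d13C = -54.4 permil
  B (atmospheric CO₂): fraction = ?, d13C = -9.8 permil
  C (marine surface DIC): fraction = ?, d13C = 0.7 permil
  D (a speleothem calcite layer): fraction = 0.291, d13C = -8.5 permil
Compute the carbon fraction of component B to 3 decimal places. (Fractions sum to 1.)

0.137

Let f_B and f_C be the unknown fractions; fractions sum to 1 so f_B + f_C = 0.437.
Mass balance: Σ fᵢ·δᵢ = δ_bulk ⇒ f_B·(-9.8) + f_C·(0.7) = -18.4 − (-17.270) = -1.130
Substitute f_C = 0.437 − f_B:
f_B·(-9.8 − 0.7) = -1.130 − 0.437×(0.7) = -1.436
f_B = -1.436 / -10.5 = 0.1367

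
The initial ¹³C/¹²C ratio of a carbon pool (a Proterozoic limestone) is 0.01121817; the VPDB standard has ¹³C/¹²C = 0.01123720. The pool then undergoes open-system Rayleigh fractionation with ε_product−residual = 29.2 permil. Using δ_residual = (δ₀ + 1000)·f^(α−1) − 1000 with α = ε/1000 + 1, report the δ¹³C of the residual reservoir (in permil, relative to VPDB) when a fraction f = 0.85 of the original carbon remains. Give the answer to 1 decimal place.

δ₀ = (0.01121817/0.01123720 − 1)×1000 = (0.998307 − 1)×1000 = -1.693 permil
α − 1 = ε/1000 = 0.0292
f^(α−1) = 0.85^(0.0292) = 0.995266
δ_res = (-1.693 + 1000) × 0.995266 − 1000 = 993.580 − 1000 = -6.42 permil

-6.4 permil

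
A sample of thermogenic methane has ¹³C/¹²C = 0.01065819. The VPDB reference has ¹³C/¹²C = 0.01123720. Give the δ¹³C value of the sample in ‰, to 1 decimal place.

-51.5‰

δ¹³C = (R_sample / R_standard − 1) × 1000
R_sample / R_standard = 0.01065819 / 0.01123720 = 0.948474
δ¹³C = (0.948474 − 1) × 1000 = -51.53‰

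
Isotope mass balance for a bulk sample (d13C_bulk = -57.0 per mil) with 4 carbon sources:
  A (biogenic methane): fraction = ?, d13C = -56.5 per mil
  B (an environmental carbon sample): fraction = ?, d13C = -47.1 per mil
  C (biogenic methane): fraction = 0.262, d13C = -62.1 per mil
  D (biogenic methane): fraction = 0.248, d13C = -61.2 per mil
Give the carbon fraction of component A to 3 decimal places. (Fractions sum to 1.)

Let f_A and f_B be the unknown fractions; fractions sum to 1 so f_A + f_B = 0.490.
Mass balance: Σ fᵢ·δᵢ = δ_bulk ⇒ f_A·(-56.5) + f_B·(-47.1) = -57.0 − (-31.448) = -25.552
Substitute f_B = 0.490 − f_A:
f_A·(-56.5 − -47.1) = -25.552 − 0.490×(-47.1) = -2.473
f_A = -2.473 / -9.4 = 0.2631

0.263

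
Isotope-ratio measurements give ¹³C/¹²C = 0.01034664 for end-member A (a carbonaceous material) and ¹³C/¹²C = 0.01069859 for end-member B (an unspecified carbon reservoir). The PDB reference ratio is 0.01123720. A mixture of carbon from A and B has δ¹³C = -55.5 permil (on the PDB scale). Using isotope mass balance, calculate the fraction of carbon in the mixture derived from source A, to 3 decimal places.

0.242

δ_A = (0.01034664/0.01123720 − 1)×1000 = (0.920749 − 1)×1000 = -79.251 permil
δ_B = (0.01069859/0.01123720 − 1)×1000 = (0.952069 − 1)×1000 = -47.931 permil
f_A = (δ_mix − δ_B)/(δ_A − δ_B) = (-55.5 − (-47.931))/(-79.251 − (-47.931))
f_A = -7.569 / -31.320 = 0.2417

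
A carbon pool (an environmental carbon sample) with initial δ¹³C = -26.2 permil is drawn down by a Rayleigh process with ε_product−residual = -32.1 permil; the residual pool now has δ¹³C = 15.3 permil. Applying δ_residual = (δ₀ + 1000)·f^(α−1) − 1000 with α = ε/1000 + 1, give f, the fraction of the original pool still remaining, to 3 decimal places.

0.273

α − 1 = ε/1000 = -0.0321
(δ_res + 1000)/(δ₀ + 1000) = (15.3 + 1000)/(-26.2 + 1000) = 1015.3/973.8 = 1.042617
f = 1.042617^(1/-0.0321) = exp(ln(1.042617)/-0.0321) = exp(0.04173/-0.0321)
f = exp(-1.3001) = 0.2725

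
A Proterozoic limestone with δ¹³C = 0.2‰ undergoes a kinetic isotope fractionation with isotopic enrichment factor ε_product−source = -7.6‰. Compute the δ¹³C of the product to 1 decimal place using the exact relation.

Exactly, δ_product = (δ_source + 1000)·(ε/1000 + 1) − 1000.
δ_product = (0.2 + 1000) × (-7.6/1000 + 1) − 1000
δ_product = -7.40‰

-7.4‰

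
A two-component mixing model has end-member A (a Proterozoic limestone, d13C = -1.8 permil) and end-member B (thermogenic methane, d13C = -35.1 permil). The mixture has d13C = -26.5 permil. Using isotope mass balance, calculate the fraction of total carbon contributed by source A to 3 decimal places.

0.258

δ_mix = f_A·δ_A + (1 − f_A)·δ_B  ⇒  f_A = (δ_mix − δ_B)/(δ_A − δ_B)
f_A = (-26.5 − (-35.1)) / (-1.8 − (-35.1))
f_A = 8.6 / 33.3 = 0.2583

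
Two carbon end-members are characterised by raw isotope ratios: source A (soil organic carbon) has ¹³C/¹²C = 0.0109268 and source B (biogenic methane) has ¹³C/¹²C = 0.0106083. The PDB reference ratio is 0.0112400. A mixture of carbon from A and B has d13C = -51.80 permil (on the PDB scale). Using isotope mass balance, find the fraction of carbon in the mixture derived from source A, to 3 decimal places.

0.155

δ_A = (0.0109268/0.0112400 − 1)×1000 = (0.972135 − 1)×1000 = -27.865 permil
δ_B = (0.0106083/0.0112400 − 1)×1000 = (0.943799 − 1)×1000 = -56.201 permil
f_A = (δ_mix − δ_B)/(δ_A − δ_B) = (-51.80 − (-56.201))/(-27.865 − (-56.201))
f_A = 4.401 / 28.336 = 0.1553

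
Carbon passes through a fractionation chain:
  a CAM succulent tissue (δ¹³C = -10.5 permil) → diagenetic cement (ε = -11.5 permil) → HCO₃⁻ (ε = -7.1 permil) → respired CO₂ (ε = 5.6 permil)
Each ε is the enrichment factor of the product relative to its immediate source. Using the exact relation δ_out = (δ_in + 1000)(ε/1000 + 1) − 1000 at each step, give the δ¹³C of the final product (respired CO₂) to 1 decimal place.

-23.4 permil

step 1: δ = (-10.50 + 1000)·(-11.5/1000 + 1) − 1000 = -21.88 permil
step 2: δ = (-21.88 + 1000)·(-7.1/1000 + 1) − 1000 = -28.82 permil
step 3: δ = (-28.82 + 1000)·(5.6/1000 + 1) − 1000 = -23.39 permil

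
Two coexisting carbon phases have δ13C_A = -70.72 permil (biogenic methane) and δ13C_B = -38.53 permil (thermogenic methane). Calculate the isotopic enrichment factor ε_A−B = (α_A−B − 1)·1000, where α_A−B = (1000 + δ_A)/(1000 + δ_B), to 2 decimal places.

α_A−B = (1000 + -70.72) / (1000 + -38.53) = 929.28 / 961.47 = 0.966520
ε_A−B = (0.966520 − 1) × 1000 = -33.480 permil
(The approximation ε ≈ δ_A − δ_B would give -32.19 permil.)

-33.48 permil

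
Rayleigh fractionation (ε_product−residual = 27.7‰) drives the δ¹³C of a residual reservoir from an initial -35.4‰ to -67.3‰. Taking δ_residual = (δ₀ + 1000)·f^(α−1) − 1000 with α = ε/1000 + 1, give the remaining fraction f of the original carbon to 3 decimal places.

0.297

α − 1 = ε/1000 = 0.0277
(δ_res + 1000)/(δ₀ + 1000) = (-67.3 + 1000)/(-35.4 + 1000) = 932.7/964.6 = 0.966929
f = 0.966929^(1/0.0277) = exp(ln(0.966929)/0.0277) = exp(-0.03363/0.0277)
f = exp(-1.2141) = 0.2970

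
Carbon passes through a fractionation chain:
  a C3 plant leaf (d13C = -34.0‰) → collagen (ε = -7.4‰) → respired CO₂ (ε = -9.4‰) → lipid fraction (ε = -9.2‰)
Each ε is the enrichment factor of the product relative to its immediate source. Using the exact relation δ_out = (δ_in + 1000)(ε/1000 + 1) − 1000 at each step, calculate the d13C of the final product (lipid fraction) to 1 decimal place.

-58.9‰

step 1: δ = (-34.00 + 1000)·(-7.4/1000 + 1) − 1000 = -41.15‰
step 2: δ = (-41.15 + 1000)·(-9.4/1000 + 1) − 1000 = -50.16‰
step 3: δ = (-50.16 + 1000)·(-9.2/1000 + 1) − 1000 = -58.90‰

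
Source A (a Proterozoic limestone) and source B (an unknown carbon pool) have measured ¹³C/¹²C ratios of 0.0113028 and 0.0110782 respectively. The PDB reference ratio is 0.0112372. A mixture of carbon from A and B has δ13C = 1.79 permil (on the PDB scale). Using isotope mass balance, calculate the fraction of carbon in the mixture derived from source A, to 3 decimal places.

δ_A = (0.0113028/0.0112372 − 1)×1000 = (1.005838 − 1)×1000 = 5.838 permil
δ_B = (0.0110782/0.0112372 − 1)×1000 = (0.985851 − 1)×1000 = -14.149 permil
f_A = (δ_mix − δ_B)/(δ_A − δ_B) = (1.79 − (-14.149))/(5.838 − (-14.149))
f_A = 15.939 / 19.987 = 0.7975

0.797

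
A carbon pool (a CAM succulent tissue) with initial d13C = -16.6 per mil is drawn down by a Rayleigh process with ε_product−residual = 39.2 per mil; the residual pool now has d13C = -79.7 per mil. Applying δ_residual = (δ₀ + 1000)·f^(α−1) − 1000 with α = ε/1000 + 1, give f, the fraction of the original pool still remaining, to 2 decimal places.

α − 1 = ε/1000 = 0.0392
(δ_res + 1000)/(δ₀ + 1000) = (-79.7 + 1000)/(-16.6 + 1000) = 920.3/983.4 = 0.935835
f = 0.935835^(1/0.0392) = exp(ln(0.935835)/0.0392) = exp(-0.06632/0.0392)
f = exp(-1.6917) = 0.1842

0.18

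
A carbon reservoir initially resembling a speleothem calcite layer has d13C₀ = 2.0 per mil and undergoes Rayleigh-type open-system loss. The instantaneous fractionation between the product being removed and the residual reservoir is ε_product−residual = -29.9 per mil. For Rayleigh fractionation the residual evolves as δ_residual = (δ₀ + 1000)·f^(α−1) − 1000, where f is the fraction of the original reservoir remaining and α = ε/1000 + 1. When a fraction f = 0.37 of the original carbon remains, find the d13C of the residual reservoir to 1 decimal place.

Rayleigh residual: δ_res = (δ₀ + 1000)·f^(α−1) − 1000
α = ε/1000 + 1 = 0.97010, so α − 1 = -0.02990
f^(α−1) = 0.37^(-0.02990) = 1.030174
δ_res = (2.0 + 1000) × 1.030174 − 1000 = 1032.235 − 1000 = 32.23 per mil

32.2 per mil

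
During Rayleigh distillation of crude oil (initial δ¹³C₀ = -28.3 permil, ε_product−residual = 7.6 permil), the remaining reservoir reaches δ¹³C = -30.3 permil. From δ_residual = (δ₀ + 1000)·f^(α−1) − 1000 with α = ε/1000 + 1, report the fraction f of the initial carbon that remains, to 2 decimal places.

0.76

α − 1 = ε/1000 = 0.0076
(δ_res + 1000)/(δ₀ + 1000) = (-30.3 + 1000)/(-28.3 + 1000) = 969.7/971.7 = 0.997942
f = 0.997942^(1/0.0076) = exp(ln(0.997942)/0.0076) = exp(-0.00206/0.0076)
f = exp(-0.2711) = 0.7625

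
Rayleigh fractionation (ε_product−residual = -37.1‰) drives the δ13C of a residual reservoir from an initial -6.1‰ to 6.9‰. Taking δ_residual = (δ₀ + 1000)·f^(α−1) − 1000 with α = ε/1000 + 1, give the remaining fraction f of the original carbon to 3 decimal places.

0.704

α − 1 = ε/1000 = -0.0371
(δ_res + 1000)/(δ₀ + 1000) = (6.9 + 1000)/(-6.1 + 1000) = 1006.9/993.9 = 1.013080
f = 1.013080^(1/-0.0371) = exp(ln(1.013080)/-0.0371) = exp(0.01299/-0.0371)
f = exp(-0.3503) = 0.7045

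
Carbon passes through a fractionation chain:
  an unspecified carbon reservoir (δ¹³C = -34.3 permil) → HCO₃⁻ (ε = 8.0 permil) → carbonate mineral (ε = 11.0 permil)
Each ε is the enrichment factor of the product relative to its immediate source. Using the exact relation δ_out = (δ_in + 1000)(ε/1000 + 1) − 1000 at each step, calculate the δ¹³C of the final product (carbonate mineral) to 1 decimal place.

-15.9 permil

step 1: δ = (-34.30 + 1000)·(8.0/1000 + 1) − 1000 = -26.57 permil
step 2: δ = (-26.57 + 1000)·(11.0/1000 + 1) − 1000 = -15.87 permil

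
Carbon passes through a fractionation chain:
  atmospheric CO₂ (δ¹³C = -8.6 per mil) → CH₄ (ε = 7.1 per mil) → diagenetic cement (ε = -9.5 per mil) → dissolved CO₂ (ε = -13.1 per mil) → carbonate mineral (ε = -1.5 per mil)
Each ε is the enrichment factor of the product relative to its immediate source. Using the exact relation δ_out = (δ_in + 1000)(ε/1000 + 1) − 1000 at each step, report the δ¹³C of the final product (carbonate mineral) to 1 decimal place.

-25.5 per mil

step 1: δ = (-8.60 + 1000)·(7.1/1000 + 1) − 1000 = -1.56 per mil
step 2: δ = (-1.56 + 1000)·(-9.5/1000 + 1) − 1000 = -11.05 per mil
step 3: δ = (-11.05 + 1000)·(-13.1/1000 + 1) − 1000 = -24.00 per mil
step 4: δ = (-24.00 + 1000)·(-1.5/1000 + 1) − 1000 = -25.47 per mil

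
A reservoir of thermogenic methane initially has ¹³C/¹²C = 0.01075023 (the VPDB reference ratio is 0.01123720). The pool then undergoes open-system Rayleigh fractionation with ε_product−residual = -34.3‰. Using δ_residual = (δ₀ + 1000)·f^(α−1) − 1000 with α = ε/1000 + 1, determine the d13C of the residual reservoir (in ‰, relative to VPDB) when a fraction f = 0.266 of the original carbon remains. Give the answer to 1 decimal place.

1.1‰

δ₀ = (0.01075023/0.01123720 − 1)×1000 = (0.956664 − 1)×1000 = -43.336‰
α − 1 = ε/1000 = -0.0343
f^(α−1) = 0.266^(-0.0343) = 1.046469
δ_res = (-43.336 + 1000) × 1.046469 − 1000 = 1001.120 − 1000 = 1.12‰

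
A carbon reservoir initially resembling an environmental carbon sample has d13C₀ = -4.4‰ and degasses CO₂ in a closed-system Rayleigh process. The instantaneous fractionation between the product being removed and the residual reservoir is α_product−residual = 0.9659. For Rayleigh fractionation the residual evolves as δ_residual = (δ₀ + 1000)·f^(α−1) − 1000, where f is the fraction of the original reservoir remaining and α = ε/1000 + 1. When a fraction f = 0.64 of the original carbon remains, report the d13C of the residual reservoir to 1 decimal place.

Rayleigh residual: δ_res = (δ₀ + 1000)·f^(α−1) − 1000
α − 1 = -0.03410
f^(α−1) = 0.64^(-0.03410) = 1.015335
δ_res = (-4.4 + 1000) × 1.015335 − 1000 = 1010.867 − 1000 = 10.87‰

10.9‰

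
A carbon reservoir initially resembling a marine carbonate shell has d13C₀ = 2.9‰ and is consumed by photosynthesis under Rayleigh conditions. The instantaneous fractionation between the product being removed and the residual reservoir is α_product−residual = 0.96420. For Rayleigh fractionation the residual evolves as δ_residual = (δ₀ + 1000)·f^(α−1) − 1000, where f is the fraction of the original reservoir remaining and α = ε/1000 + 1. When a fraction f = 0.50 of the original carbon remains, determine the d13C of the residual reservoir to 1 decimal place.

28.1‰

Rayleigh residual: δ_res = (δ₀ + 1000)·f^(α−1) − 1000
α − 1 = -0.03580
f^(α−1) = 0.50^(-0.03580) = 1.025125
δ_res = (2.9 + 1000) × 1.025125 − 1000 = 1028.098 − 1000 = 28.10‰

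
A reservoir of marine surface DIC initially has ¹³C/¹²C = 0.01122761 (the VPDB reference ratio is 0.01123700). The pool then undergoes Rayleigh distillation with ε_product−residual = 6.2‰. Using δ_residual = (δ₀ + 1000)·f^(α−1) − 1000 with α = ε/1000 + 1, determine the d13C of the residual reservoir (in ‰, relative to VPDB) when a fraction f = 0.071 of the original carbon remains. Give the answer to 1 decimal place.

δ₀ = (0.01122761/0.01123700 − 1)×1000 = (0.999164 − 1)×1000 = -0.836‰
α − 1 = ε/1000 = 0.0062
f^(α−1) = 0.071^(0.0062) = 0.983734
δ_res = (-0.836 + 1000) × 0.983734 − 1000 = 982.912 − 1000 = -17.09‰

-17.1‰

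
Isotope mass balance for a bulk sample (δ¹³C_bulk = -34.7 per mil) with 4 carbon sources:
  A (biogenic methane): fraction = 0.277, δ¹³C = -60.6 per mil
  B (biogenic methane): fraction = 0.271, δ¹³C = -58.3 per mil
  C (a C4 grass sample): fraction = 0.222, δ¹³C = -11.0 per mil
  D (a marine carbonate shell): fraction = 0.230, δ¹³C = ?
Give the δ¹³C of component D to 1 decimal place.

Isotope mass balance: δ_bulk = Σ fᵢ·δᵢ.
-34.7 = 0.277×(-60.6) + 0.271×(-58.3) + 0.222×(-11.0) + 0.230×δ_D
0.230·δ_D = -34.7 − (-35.028) = 0.328
δ_D = 0.328 / 0.230 = 1.42 per mil

1.4 per mil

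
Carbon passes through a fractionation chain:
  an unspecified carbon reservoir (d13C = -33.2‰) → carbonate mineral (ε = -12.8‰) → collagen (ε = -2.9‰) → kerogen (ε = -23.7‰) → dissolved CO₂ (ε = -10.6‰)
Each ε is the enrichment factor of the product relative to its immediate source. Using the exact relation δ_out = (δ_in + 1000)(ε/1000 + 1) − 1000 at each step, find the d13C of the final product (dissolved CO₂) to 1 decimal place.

-80.7‰

step 1: δ = (-33.20 + 1000)·(-12.8/1000 + 1) − 1000 = -45.58‰
step 2: δ = (-45.58 + 1000)·(-2.9/1000 + 1) − 1000 = -48.34‰
step 3: δ = (-48.34 + 1000)·(-23.7/1000 + 1) − 1000 = -70.90‰
step 4: δ = (-70.90 + 1000)·(-10.6/1000 + 1) − 1000 = -80.75‰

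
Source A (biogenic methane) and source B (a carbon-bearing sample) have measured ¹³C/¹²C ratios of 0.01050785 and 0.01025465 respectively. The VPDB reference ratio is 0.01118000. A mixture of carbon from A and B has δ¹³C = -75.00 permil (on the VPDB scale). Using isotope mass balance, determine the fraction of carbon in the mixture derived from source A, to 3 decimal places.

δ_A = (0.01050785/0.01118000 − 1)×1000 = (0.939879 − 1)×1000 = -60.121 permil
δ_B = (0.01025465/0.01118000 − 1)×1000 = (0.917232 − 1)×1000 = -82.768 permil
f_A = (δ_mix − δ_B)/(δ_A − δ_B) = (-75.00 − (-82.768))/(-60.121 − (-82.768))
f_A = 7.768 / 22.648 = 0.3430

0.343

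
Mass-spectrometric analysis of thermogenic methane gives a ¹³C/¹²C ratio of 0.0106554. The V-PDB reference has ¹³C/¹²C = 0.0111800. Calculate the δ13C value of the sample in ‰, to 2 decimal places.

δ13C = (R_sample / R_standard − 1) × 1000
R_sample / R_standard = 0.0106554 / 0.0111800 = 0.953077
δ13C = (0.953077 − 1) × 1000 = -46.923‰

-46.92‰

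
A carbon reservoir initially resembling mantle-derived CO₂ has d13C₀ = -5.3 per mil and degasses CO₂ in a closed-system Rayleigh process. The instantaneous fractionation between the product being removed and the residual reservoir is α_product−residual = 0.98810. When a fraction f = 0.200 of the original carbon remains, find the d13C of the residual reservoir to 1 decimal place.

13.9 per mil

Rayleigh residual: δ_res = (δ₀ + 1000)·f^(α−1) − 1000
α − 1 = -0.01190
f^(α−1) = 0.200^(-0.01190) = 1.019337
δ_res = (-5.3 + 1000) × 1.019337 − 1000 = 1013.934 − 1000 = 13.93 per mil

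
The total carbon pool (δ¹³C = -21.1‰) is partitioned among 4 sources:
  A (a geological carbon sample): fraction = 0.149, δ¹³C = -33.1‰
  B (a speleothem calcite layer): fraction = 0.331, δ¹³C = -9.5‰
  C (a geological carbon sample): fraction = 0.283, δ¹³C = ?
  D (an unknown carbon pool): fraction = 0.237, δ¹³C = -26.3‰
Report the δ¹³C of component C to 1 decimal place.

-24.0‰

Isotope mass balance: δ_bulk = Σ fᵢ·δᵢ.
-21.1 = 0.149×(-33.1) + 0.331×(-9.5) + 0.283×δ_C + 0.237×(-26.3)
0.283·δ_C = -21.1 − (-14.309) = -6.791
δ_C = -6.791 / 0.283 = -23.99‰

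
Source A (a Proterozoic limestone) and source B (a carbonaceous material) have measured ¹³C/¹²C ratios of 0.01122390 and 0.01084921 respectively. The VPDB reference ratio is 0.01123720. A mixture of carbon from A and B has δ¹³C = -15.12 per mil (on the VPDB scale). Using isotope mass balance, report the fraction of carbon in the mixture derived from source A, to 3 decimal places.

δ_A = (0.01122390/0.01123720 − 1)×1000 = (0.998816 − 1)×1000 = -1.184 per mil
δ_B = (0.01084921/0.01123720 − 1)×1000 = (0.965473 − 1)×1000 = -34.527 per mil
f_A = (δ_mix − δ_B)/(δ_A − δ_B) = (-15.12 − (-34.527))/(-1.184 − (-34.527))
f_A = 19.407 / 33.344 = 0.5820

0.582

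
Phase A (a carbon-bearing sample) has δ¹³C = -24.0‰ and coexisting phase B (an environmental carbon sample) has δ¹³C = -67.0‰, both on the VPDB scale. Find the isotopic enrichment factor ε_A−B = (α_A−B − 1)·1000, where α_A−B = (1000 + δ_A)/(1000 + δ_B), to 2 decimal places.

α_A−B = (1000 + -24.0) / (1000 + -67.0) = 976.0 / 933.0 = 1.046088
ε_A−B = (1.046088 − 1) × 1000 = 46.088‰
(The approximation ε ≈ δ_A − δ_B would give 43.0‰.)

46.09‰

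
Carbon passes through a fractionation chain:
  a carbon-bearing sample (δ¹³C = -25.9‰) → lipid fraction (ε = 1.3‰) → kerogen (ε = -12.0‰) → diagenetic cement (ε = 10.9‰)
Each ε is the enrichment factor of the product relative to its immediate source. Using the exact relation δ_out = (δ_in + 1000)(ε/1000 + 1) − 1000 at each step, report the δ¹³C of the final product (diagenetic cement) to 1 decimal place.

-25.8‰

step 1: δ = (-25.90 + 1000)·(1.3/1000 + 1) − 1000 = -24.63‰
step 2: δ = (-24.63 + 1000)·(-12.0/1000 + 1) − 1000 = -36.34‰
step 3: δ = (-36.34 + 1000)·(10.9/1000 + 1) − 1000 = -25.83‰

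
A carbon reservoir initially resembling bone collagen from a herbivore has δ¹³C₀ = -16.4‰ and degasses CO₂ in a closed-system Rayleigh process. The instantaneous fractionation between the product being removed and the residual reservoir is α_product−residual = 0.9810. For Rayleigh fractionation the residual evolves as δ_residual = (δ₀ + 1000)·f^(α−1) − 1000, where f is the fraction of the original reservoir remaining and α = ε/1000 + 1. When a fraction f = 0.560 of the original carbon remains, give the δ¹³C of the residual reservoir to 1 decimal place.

-5.5‰

Rayleigh residual: δ_res = (δ₀ + 1000)·f^(α−1) − 1000
α − 1 = -0.01900
f^(α−1) = 0.560^(-0.01900) = 1.011077
δ_res = (-16.4 + 1000) × 1.011077 − 1000 = 994.496 − 1000 = -5.50‰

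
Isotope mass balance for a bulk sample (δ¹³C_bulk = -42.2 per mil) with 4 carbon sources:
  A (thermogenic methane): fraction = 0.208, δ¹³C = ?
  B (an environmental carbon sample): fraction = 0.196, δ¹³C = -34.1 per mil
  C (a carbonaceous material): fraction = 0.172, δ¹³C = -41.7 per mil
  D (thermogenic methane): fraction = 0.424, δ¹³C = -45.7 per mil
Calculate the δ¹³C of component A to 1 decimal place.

Isotope mass balance: δ_bulk = Σ fᵢ·δᵢ.
-42.2 = 0.208×δ_A + 0.196×(-34.1) + 0.172×(-41.7) + 0.424×(-45.7)
0.208·δ_A = -42.2 − (-33.233) = -8.967
δ_A = -8.967 / 0.208 = -43.11 per mil

-43.1 per mil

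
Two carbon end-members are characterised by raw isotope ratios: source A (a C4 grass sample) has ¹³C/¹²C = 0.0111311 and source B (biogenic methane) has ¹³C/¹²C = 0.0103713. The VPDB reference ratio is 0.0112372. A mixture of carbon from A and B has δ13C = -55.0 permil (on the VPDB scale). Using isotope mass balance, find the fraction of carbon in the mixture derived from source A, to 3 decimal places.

δ_A = (0.0111311/0.0112372 − 1)×1000 = (0.990558 − 1)×1000 = -9.442 permil
δ_B = (0.0103713/0.0112372 − 1)×1000 = (0.922943 − 1)×1000 = -77.057 permil
f_A = (δ_mix − δ_B)/(δ_A − δ_B) = (-55.0 − (-77.057))/(-9.442 − (-77.057))
f_A = 22.057 / 67.615 = 0.3262

0.326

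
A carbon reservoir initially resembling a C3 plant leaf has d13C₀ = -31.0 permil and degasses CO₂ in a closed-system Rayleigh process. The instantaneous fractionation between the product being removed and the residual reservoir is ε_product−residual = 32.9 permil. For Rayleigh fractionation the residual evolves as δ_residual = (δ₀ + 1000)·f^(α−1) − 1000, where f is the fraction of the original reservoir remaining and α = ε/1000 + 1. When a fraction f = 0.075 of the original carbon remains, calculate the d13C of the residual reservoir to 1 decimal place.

Rayleigh residual: δ_res = (δ₀ + 1000)·f^(α−1) − 1000
α = ε/1000 + 1 = 1.03290, so α − 1 = 0.03290
f^(α−1) = 0.075^(0.03290) = 0.918310
δ_res = (-31.0 + 1000) × 0.918310 − 1000 = 889.843 − 1000 = -110.16 permil

-110.2 permil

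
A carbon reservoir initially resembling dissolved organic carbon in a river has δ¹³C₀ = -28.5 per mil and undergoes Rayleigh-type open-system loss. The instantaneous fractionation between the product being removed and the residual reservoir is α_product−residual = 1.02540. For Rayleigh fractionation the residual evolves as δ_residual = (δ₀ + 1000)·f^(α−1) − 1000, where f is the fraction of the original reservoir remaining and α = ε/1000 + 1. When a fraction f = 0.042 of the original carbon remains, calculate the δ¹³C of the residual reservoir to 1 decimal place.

-103.7 per mil

Rayleigh residual: δ_res = (δ₀ + 1000)·f^(α−1) − 1000
α − 1 = 0.02540
f^(α−1) = 0.042^(0.02540) = 0.922636
δ_res = (-28.5 + 1000) × 0.922636 − 1000 = 896.341 − 1000 = -103.66 per mil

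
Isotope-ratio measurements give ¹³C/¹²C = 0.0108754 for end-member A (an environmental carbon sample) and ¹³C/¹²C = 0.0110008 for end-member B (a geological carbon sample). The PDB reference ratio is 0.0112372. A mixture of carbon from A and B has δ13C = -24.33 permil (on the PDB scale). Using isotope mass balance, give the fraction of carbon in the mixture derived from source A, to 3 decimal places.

0.295

δ_A = (0.0108754/0.0112372 − 1)×1000 = (0.967803 − 1)×1000 = -32.197 permil
δ_B = (0.0110008/0.0112372 − 1)×1000 = (0.978963 − 1)×1000 = -21.037 permil
f_A = (δ_mix − δ_B)/(δ_A − δ_B) = (-24.33 − (-21.037))/(-32.197 − (-21.037))
f_A = -3.293 / -11.159 = 0.2951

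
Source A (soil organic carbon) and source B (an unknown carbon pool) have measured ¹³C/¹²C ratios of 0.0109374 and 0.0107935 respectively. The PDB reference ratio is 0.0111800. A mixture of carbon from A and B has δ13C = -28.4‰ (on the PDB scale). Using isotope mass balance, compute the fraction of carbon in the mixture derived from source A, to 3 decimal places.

δ_A = (0.0109374/0.0111800 − 1)×1000 = (0.978301 − 1)×1000 = -21.699‰
δ_B = (0.0107935/0.0111800 − 1)×1000 = (0.965429 − 1)×1000 = -34.571‰
f_A = (δ_mix − δ_B)/(δ_A − δ_B) = (-28.4 − (-34.571))/(-21.699 − (-34.571))
f_A = 6.171 / 12.871 = 0.4794

0.479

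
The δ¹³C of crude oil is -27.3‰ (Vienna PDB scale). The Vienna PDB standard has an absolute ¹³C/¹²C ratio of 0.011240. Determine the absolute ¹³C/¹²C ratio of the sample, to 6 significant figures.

R_sample = R_standard × (δ¹³C/1000 + 1)
R_sample = 0.011240 × (-27.3/1000 + 1) = 0.011240 × 0.972700
R_sample = 0.0109331

0.0109331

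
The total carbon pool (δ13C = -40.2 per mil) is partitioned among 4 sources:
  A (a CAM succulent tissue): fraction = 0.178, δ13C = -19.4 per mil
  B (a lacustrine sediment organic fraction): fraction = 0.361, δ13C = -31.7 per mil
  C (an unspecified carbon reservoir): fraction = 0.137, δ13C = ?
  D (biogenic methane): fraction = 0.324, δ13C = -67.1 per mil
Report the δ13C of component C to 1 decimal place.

Isotope mass balance: δ_bulk = Σ fᵢ·δᵢ.
-40.2 = 0.178×(-19.4) + 0.361×(-31.7) + 0.137×δ_C + 0.324×(-67.1)
0.137·δ_C = -40.2 − (-36.637) = -3.563
δ_C = -3.563 / 0.137 = -26.01 per mil

-26.0 per mil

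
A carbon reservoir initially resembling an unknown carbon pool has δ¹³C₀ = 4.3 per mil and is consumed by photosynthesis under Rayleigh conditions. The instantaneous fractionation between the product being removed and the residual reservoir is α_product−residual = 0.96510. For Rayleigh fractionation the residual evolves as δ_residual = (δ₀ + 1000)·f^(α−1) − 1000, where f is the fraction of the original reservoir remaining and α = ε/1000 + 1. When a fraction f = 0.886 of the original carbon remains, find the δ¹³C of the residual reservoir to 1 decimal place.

Rayleigh residual: δ_res = (δ₀ + 1000)·f^(α−1) − 1000
α − 1 = -0.03490
f^(α−1) = 0.886^(-0.03490) = 1.004233
δ_res = (4.3 + 1000) × 1.004233 − 1000 = 1008.551 − 1000 = 8.55 per mil

8.6 per mil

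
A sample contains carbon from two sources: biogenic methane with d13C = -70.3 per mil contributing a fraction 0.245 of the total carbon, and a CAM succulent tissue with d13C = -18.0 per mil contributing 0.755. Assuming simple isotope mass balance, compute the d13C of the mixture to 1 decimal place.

-30.8 per mil

δ_mix = f_A·δ_A + f_B·δ_B
δ_mix = 0.245 × (-70.3) + 0.755 × (-18.0)
δ_mix = -17.22 + -13.59 = -30.81 per mil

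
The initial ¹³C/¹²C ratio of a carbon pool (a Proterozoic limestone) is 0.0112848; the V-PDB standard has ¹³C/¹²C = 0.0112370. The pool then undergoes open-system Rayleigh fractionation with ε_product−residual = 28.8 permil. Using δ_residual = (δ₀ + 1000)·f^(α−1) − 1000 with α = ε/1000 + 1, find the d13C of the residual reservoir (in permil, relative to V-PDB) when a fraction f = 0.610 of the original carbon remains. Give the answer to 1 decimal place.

-9.9 permil

δ₀ = (0.0112848/0.0112370 − 1)×1000 = (1.004254 − 1)×1000 = 4.254 permil
α − 1 = ε/1000 = 0.0288
f^(α−1) = 0.610^(0.0288) = 0.985865
δ_res = (4.254 + 1000) × 0.985865 − 1000 = 990.059 − 1000 = -9.94 permil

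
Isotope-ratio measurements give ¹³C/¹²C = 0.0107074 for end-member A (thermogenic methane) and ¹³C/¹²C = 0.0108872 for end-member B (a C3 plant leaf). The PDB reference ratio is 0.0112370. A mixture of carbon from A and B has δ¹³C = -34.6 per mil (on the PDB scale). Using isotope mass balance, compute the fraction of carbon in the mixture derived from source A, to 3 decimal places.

δ_A = (0.0107074/0.0112370 − 1)×1000 = (0.952870 − 1)×1000 = -47.130 per mil
δ_B = (0.0108872/0.0112370 − 1)×1000 = (0.968871 − 1)×1000 = -31.129 per mil
f_A = (δ_mix − δ_B)/(δ_A − δ_B) = (-34.6 − (-31.129))/(-47.130 − (-31.129))
f_A = -3.471 / -16.001 = 0.2169

0.217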